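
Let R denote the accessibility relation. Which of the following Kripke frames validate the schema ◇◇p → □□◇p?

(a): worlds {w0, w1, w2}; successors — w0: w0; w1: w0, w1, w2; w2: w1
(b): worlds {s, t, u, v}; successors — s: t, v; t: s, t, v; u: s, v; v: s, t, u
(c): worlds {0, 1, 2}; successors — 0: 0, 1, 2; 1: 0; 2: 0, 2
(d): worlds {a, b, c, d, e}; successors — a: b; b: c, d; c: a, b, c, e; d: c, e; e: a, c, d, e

The schema corresponds to a generalized confluence (Geach) condition: ∀x ∀y ∀z ((xR²y ∧ xR²z) → ∃w (y = w ∧ zRw)).
(a): fails — w1R²w0, w1R²w2 but no w with w0=w and w2Rw.
(b): fails — sR²s, sR²s but no w with s=w and sRw.
(c): fails — 0R²1, 0R²1 but no w with 1=w and 1Rw.
(d): fails — aR²d, aR²c but no w with d=w and cRw.

none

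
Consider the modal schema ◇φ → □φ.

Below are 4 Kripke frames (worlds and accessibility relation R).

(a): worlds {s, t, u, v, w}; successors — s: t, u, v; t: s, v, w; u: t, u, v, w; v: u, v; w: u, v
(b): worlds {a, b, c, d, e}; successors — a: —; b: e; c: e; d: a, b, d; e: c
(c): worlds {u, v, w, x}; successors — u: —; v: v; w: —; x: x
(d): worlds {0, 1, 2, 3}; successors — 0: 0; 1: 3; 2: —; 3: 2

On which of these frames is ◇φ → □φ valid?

(c), (d)

This is the axiom for partial functionality; its first-order frame correspondent is ∀x ∀y ∀z (Rxy ∧ Rxz → y = z).
(a): fails — s sees both t and u.
(b): fails — d sees both a and b.
(c): ✓.
(d): ✓.
Valid on: (c), (d).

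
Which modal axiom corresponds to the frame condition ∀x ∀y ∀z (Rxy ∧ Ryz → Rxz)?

□ψ → □□ψ

The condition is transitivity. The 4 schema □ψ → □□ψ defines it.
Suppose □ψ→□□ψ is valid. Take Rxy, Ryz and set V(ψ)={w : Rxw}. Then □ψ at x, so □□ψ at x, so □ψ at y, so ψ at z, i.e. Rxz.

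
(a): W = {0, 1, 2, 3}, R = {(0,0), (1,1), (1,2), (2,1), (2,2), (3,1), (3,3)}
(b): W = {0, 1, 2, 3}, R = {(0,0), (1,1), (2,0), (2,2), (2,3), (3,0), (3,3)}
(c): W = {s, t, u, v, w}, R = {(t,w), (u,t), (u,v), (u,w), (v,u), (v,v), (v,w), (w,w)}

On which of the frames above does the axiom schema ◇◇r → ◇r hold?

This is the axiom for transitivity; its first-order frame correspondent is ∀x ∀y ∀z (Rxy ∧ Ryz → Rxz).
(a): fails — R31 and R12 but not R32.
(b): ✓.
(c): fails — Ruv and Rvu but not Ruu.

(b)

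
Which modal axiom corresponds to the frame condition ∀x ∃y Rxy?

□p → ◇p

This is seriality; the standard corresponding axiom is D: □p → ◇p.
Suppose □p→◇p is valid. At any x set V(p)=W. Then □p at x, so ◇p at x, so x has a successor.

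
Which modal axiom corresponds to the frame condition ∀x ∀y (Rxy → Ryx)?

The condition is symmetry. The B schema s → □◇s defines it.
Suppose s→□◇s is valid. Take Rxy and set V(s)={x}. Then s at x, so □◇s at x, so ◇s at y, so some z with Ryz has s; z=x, i.e. Ryx.

s → □◇s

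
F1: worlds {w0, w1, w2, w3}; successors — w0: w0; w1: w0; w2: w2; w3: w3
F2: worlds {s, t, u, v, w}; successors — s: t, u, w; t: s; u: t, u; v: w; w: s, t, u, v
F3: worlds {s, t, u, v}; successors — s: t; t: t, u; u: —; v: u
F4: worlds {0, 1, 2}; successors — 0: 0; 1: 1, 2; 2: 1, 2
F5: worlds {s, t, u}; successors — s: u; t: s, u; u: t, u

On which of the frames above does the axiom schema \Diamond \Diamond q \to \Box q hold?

F1

This is the axiom for a generalized confluence (Geach) condition; its first-order frame correspondent is \forall x \forall y \forall z ((x R^2 y \wedge xRz) \to \exists w (y = w \wedge z = w)).
F1: condition met.
F2: fails — sR²s, sRt but s ≠ t.
F3: fails — sR²u, sRt but u ≠ t.
F4: fails — 1R²1, 1R2 but 1 ≠ 2.
F5: fails — sR²t, sRu but t ≠ u.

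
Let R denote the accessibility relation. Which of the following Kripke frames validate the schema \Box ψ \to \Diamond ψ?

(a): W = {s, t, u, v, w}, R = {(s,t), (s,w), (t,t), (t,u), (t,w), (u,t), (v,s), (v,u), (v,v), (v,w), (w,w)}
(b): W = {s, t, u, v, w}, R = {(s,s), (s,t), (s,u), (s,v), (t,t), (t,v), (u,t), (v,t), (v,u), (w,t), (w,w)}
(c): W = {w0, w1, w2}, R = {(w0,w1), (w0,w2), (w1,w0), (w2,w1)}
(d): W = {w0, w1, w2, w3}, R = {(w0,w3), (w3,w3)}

Frame correspondent (Sahlqvist): \forall x \exists y Rxy — i.e. seriality.
(a): satisfies the condition.
(b): satisfies the condition.
(c): satisfies the condition.
(d): fails — world w1 has no successor.
Valid on: (a), (b), (c).

(a), (b), (c)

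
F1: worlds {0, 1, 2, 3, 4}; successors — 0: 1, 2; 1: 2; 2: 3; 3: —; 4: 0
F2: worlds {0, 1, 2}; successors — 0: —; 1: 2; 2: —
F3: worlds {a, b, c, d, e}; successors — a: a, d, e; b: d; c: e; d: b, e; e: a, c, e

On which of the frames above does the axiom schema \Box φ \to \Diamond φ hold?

Frame correspondent (Sahlqvist): \forall x \exists y Rxy — i.e. seriality.
F1: fails — world 3 has no successor.
F2: fails — world 0 has no successor.
F3: ✓.
Valid on: F3.

F3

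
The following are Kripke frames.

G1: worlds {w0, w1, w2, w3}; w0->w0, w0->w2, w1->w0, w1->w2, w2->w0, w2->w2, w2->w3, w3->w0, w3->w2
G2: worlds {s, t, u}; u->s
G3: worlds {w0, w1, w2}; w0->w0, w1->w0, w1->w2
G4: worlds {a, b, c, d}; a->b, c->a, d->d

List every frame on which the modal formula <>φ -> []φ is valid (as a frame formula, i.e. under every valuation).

G2, G4

Frame correspondent (Sahlqvist): forall x forall y forall z (Rxy & Rxz -> y = z) — i.e. partial functionality.
G1: fails — w0 sees both w0 and w2.
G2: satisfies the condition.
G3: fails — w1 sees both w0 and w2.
G4: satisfies the condition.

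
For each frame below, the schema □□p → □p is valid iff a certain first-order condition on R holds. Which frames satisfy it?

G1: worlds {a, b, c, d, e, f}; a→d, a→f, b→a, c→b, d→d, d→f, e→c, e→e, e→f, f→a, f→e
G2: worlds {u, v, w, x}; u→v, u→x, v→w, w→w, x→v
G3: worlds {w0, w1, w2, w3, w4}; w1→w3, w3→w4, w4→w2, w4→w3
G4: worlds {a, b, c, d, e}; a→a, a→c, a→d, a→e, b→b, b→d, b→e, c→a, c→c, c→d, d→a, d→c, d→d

G4

Frame correspondent (Sahlqvist): ∀x ∀y (Rxy → ∃z (Rxz ∧ Rzy)) — i.e. density.
G1: fails — Rba but no z with Rbz and Rza.
G2: fails — Rux but no z with Ruz and Rzx.
G3: fails — Rw4w3 but no z with Rw4z and Rzw3.
G4: holds.
Valid on: G4.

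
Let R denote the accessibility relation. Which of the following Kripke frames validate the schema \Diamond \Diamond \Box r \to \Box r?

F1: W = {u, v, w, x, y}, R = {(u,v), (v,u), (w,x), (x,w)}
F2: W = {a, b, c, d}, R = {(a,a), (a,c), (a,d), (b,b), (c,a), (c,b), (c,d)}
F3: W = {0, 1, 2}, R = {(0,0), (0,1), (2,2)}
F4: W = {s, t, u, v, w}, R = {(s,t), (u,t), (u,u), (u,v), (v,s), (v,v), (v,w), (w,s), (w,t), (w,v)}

F1

This is the axiom for a generalized confluence (Geach) condition; its first-order frame correspondent is \forall x \forall y \forall z ((x R^2 y \wedge xRz) \to \exists w (yRw \wedge z = w)).
F1: satisfies the condition.
F2: fails — aR²b, aRa but no w with bRw and a=w.
F3: fails — 0R²1, 0R0 but no w with 1Rw and 0=w.
F4: fails — uR²s, uRu but no w* with sRw* and u=w*.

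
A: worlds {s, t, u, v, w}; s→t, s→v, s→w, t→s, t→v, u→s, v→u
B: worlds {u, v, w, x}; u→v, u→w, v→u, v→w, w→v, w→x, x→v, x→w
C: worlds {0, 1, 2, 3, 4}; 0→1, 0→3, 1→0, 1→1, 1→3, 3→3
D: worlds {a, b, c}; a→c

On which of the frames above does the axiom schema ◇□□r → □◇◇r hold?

B, C

This is the axiom for a generalized confluence (Geach) condition; its first-order frame correspondent is ∀x ∀y ∀z ((xRy ∧ xRz) → ∃w (yR²w ∧ zR²w)).
A: fails — sRt, sRv but no w* with tR²w* and vR²w*.
B: ✓.
C: ✓.
D: fails — aRc, aRc but no w with cR²w and cR²w.
Valid on: B, C.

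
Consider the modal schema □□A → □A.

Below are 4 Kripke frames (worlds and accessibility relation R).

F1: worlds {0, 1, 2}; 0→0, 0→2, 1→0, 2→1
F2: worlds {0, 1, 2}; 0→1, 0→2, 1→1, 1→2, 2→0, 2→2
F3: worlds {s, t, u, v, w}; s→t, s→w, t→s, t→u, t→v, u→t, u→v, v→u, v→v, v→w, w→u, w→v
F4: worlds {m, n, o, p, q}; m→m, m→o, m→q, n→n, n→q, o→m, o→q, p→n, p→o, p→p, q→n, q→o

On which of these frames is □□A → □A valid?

F2

Frame correspondent (Sahlqvist): ∀x ∀y (Rxy → ∃z (Rxz ∧ Rzy)) — i.e. density.
F1: fails — R21 but no z with R2z and Rz1.
F2: holds.
F3: fails — Rut but no z with Ruz and Rzt.
F4: fails — Rqo but no z with Rqz and Rzo.
Valid on: F2.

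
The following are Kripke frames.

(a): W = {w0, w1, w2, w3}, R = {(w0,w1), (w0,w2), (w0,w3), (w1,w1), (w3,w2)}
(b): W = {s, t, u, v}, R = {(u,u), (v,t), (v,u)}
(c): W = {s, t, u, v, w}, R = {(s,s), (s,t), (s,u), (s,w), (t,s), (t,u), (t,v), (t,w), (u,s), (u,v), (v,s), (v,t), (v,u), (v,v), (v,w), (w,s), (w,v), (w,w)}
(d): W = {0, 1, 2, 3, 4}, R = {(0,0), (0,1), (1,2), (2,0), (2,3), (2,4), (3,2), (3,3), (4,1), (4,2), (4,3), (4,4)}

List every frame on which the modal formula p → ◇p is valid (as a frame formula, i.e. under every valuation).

The schema corresponds to reflexivity: ∀x Rxx.
(a): fails — world w0 does not see itself.
(b): fails — world s does not see itself.
(c): fails — world t does not see itself.
(d): fails — world 1 does not see itself.
Valid on no frame.

none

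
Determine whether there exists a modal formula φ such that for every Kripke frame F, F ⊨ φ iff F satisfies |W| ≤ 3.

Any modally definable frame class is closed under disjoint unions.
Any modal formula valid on each of 4 disjoint one-world frames is valid on their disjoint union (validity is preserved under disjoint unions). Each one-world frame has |W|=1≤3, but the union has |W|=4.
So the class is not modally definable.

Not definable by any modal formula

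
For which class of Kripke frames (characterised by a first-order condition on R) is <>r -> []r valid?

This is the CD axiom.
It corresponds to partial functionality: forall x forall y forall z (Rxy & Rxz -> y = z).

Partial functionality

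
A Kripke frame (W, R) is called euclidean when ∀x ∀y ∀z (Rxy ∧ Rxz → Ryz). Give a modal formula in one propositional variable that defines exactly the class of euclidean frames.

A defining formula is ◇q → □◇q (the 5 axiom).
Suppose ◇q→□◇q is valid. Take Rxy, Rxz and set V(q)={y}. Then ◇q at x, so □◇q at x, so ◇q at z, so some w with Rzw has q; w=y, i.e. Rzy. By symmetry of the argument, Ryz.

◇q → □◇q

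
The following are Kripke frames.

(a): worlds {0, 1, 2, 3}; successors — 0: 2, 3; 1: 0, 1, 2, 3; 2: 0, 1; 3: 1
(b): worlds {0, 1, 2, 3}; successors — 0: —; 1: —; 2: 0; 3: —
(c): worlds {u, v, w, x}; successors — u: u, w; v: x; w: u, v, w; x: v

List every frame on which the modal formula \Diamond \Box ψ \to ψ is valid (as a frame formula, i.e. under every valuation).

none

Frame correspondent (Sahlqvist): \forall x \forall y (Rxy \to Ryx) — i.e. symmetry.
(a): fails — R10 but not R01.
(b): fails — R20 but not R02.
(c): fails — Rwv but not Rvw.
Valid on no frame.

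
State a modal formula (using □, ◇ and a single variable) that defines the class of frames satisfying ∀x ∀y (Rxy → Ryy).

A defining formula is □(□ψ → ψ) (the T□ axiom).
Suppose □(□ψ→ψ) is valid. Take Rxy and set V(ψ)={w : Ryw}. Then at y, □ψ holds; since □(□ψ→ψ) at x, □ψ→ψ at y, so ψ at y, i.e. Ryy.

□(□ψ → ψ)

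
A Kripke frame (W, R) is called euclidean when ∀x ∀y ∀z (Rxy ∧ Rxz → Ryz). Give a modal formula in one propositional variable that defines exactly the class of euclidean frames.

◇s → □◇s

A defining formula is ◇s → □◇s (the 5 axiom).
Suppose ◇s→□◇s is valid. Take Rxy, Rxz and set V(s)={y}. Then ◇s at x, so □◇s at x, so ◇s at z, so some w with Rzw has s; w=y, i.e. Rzy. By symmetry of the argument, Ryz.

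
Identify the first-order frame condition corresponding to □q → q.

Suppose □q→q is valid. At any x set V(q)={w : Rxw}. Then □q holds at x, so q holds at x, i.e. Rxx.
Conversely, on a frame with reflexivity the schema holds at every world under every valuation.
Frame condition: ∀x Rxx.

Reflexivity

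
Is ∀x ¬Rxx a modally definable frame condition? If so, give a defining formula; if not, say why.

Not definable by any modal formula

If a class were modally definable it would be closed under surjective bounded morphisms (Goldblatt–Thomason).
The 4-cycle (worlds w0,w1,w2,w3 with w0→w1→w2→w3→w0) is irreflexive, and the map sending every world to a single reflexive point • is a surjective bounded morphism (forth: every edge maps to (•,•); back: every world has a successor). So any modal formula valid on the 4-cycle is also valid on the reflexive point, which is not irreflexive.
Hence irreflexivity is not modally definable.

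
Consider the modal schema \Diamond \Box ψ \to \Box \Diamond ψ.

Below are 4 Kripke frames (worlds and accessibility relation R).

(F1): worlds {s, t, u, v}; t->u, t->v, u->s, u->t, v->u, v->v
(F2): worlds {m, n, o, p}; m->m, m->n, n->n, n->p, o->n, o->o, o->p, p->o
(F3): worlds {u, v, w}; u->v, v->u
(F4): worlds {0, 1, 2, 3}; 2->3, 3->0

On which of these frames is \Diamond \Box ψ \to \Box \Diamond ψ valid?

Frame correspondent (Sahlqvist): \forall x \forall y \forall z (Rxy \wedge Rxz \to \exists w (Ryw \wedge Rzw)) — i.e. convergence.
(F1): fails — Rtv and Rtu but v and u have no common successor.
(F2): fails — Rnn and Rnp but n and p have no common successor.
(F3): holds.
(F4): fails — R30 and R30 but 0 and 0 have no common successor.

(F3)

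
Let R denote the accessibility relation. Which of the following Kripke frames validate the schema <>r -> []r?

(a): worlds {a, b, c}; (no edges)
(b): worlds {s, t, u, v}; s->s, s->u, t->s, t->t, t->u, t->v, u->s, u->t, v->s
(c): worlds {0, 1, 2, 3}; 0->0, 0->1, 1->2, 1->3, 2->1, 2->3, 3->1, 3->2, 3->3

Frame correspondent (Sahlqvist): forall x forall y forall z (Rxy & Rxz -> y = z) — i.e. partial functionality.
(a): holds.
(b): fails — s sees both s and u.
(c): fails — 0 sees both 0 and 1.
Valid on: (a).

(a)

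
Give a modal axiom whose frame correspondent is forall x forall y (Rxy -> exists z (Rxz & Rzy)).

□□p → □p

A defining formula is □□p → □p (the C4 axiom).
Suppose □□p→□p is valid. Take Rxy and set V(p)={w : xR²w}. Then □□p at x, so □p at x, so p at y, i.e. ∃z(Rxz∧Rzy).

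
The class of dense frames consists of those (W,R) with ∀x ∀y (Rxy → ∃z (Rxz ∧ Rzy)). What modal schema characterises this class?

□□q → □q

The condition is density. The C4 schema □□q → □q defines it.
Suppose □□q→□q is valid. Take Rxy and set V(q)={w : xR²w}. Then □□q at x, so □q at x, so q at y, i.e. ∃z(Rxz∧Rzy).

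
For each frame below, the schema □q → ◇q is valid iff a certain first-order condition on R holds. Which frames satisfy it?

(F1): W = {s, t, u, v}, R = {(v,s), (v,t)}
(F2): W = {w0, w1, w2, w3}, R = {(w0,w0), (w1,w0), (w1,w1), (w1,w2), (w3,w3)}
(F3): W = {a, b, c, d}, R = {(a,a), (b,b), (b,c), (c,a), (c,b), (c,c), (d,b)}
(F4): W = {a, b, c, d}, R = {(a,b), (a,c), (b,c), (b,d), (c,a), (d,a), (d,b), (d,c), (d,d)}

The schema corresponds to seriality: ∀x ∃y Rxy.
(F1): fails — world s has no successor.
(F2): fails — world w2 has no successor.
(F3): satisfies the condition.
(F4): satisfies the condition.
Valid on: (F3), (F4).

(F3), (F4)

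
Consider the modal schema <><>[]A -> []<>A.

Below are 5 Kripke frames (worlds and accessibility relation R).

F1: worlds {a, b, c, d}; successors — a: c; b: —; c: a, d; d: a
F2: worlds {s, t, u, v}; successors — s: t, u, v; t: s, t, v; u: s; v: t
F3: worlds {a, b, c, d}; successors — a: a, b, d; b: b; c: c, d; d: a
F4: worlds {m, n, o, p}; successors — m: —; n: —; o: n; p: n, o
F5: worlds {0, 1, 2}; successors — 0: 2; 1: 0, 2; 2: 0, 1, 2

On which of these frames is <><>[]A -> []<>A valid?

Frame correspondent (Sahlqvist): forall x forall y forall z ((x R^2 y & xRz) -> exists w (yRw & zRw)) — i.e. a generalized confluence (Geach) condition.
F1: fails — aR²a, aRc but no w with aRw and cRw.
F2: fails — sR²s, sRu but no w with sRw and uRw.
F3: fails — aR²b, aRd but no w with bRw and dRw.
F4: fails — pR²n, pRn but no w with nRw and nRw.
F5: ✓.

F5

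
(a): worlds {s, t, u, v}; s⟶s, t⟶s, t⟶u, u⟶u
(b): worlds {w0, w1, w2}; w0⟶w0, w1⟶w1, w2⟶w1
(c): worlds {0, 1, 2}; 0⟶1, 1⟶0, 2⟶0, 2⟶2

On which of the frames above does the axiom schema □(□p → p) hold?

The schema corresponds to shift-reflexivity: ∀x ∀y (Rxy → Ryy).
(a): ✓.
(b): ✓.
(c): fails — R01 but not R11.
Valid on: (a), (b).

(a), (b)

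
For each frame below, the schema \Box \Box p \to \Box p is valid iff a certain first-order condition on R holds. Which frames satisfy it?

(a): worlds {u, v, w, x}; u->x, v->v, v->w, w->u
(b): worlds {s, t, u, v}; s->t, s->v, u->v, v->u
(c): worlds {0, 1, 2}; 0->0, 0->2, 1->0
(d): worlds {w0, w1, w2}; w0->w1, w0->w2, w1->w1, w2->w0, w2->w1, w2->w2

(c), (d)

Frame correspondent (Sahlqvist): \forall x \forall y (Rxy \to \exists z (Rxz \wedge Rzy)) — i.e. density.
(a): fails — Rwu but no z with Rwz and Rzu.
(b): fails — Ruv but no z with Ruz and Rzv.
(c): condition met.
(d): condition met.
Valid on: (c), (d).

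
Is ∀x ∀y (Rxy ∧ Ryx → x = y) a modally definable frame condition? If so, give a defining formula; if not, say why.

Any modally definable frame class is closed under surjective bounded morphisms.
The 4-cycle (worlds 0,1,2,3 with 0→1→2→3→0) is antisymmetric. Sending even-indexed worlds to a and odd-indexed worlds to b is a surjective bounded morphism onto the two-world frame with a↔b, which is not antisymmetric.
So no modal formula (or set of formulas) defines exactly the antisymmetric frames.

Not modally definable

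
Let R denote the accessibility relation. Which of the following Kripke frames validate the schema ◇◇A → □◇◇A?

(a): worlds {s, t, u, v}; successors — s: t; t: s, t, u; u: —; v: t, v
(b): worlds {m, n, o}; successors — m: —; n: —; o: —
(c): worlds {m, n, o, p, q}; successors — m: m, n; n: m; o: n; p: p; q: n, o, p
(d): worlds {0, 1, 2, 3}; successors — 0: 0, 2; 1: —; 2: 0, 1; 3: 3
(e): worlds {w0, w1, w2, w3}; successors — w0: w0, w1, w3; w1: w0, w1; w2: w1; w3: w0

Frame correspondent (Sahlqvist): ∀x ∀y ∀z ((xR²y ∧ xRz) → ∃w (y = w ∧ zR²w)) — i.e. a generalized confluence (Geach) condition.
(a): fails — tR²s, tRu but no w with s=w and uR²w.
(b): ✓.
(c): fails — qR²m, qRp but no w with m=w and pR²w.
(d): fails — 0R²1, 0R2 but no w with 1=w and 2R²w.
(e): ✓.
Valid on: (b), (e).

(b), (e)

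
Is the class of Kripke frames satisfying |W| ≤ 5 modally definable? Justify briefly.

If a class were modally definable it would be closed under disjoint unions (Goldblatt–Thomason).
Any modal formula valid on each of 6 disjoint one-world frames is valid on their disjoint union (validity is preserved under disjoint unions). Each one-world frame has |W|=1≤5, but the union has |W|=6.
So the class is not modally definable.

Not modally definable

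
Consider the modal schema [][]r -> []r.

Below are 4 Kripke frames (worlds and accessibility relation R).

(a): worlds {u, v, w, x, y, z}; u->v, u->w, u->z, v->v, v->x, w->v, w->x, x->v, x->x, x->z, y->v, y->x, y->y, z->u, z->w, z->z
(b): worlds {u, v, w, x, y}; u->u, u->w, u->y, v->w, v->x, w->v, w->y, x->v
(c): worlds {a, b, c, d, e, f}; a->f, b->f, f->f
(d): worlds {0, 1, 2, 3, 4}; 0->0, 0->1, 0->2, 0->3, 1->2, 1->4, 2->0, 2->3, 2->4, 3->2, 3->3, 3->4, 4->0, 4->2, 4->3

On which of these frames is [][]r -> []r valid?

(a), (c), (d)

The schema corresponds to density: forall x forall y (Rxy -> exists z (Rxz & Rzy)).
(a): ✓.
(b): fails — Rvw but no z with Rvz and Rzw.
(c): ✓.
(d): ✓.
Valid on: (a), (c), (d).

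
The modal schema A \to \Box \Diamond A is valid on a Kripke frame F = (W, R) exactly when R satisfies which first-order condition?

Suppose A→□◇A is valid. Take Rxy and set V(A)={x}. Then A at x, so □◇A at x, so ◇A at y, so some z with Ryz has A; z=x, i.e. Ryx.
Conversely, any frame satisfying \forall x \forall y (Rxy \to Ryx) validates the schema.
So the correspondent is symmetry.

symmetry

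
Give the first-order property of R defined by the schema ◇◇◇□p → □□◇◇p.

This is a Sahlqvist (Geach-type) schema ◇^3□^1p → □^2◇^2p.
First-order correspondent: ∀x ∀y ∀z ((xR³y ∧ xR²z) → ∃w (yRw ∧ zR²w)).

∀x ∀y ∀z ((xR³y ∧ xR²z) → ∃w (yRw ∧ zR²w))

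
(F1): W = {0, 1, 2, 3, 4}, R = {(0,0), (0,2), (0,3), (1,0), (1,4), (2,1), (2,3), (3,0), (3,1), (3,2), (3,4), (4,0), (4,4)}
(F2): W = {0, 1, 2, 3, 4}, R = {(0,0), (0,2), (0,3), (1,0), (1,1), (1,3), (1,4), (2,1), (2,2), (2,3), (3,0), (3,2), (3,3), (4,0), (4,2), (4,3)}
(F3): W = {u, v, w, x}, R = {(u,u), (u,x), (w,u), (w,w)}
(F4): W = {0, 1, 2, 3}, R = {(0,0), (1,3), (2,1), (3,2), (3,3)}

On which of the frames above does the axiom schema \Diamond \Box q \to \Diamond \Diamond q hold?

This is the axiom for a generalized confluence (Geach) condition; its first-order frame correspondent is \forall x \forall y (xRy \to \exists w (yRw \wedge x R^2 w)).
(F1): satisfies the condition.
(F2): satisfies the condition.
(F3): fails — uRx but no t with xRt and uR²t.
(F4): satisfies the condition.
Valid on: (F1), (F2), (F4).

(F1), (F2), (F4)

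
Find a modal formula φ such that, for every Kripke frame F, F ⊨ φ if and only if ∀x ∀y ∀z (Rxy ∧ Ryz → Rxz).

A defining formula is □s → □□s (the 4 axiom).
Suppose □s→□□s is valid. Take Rxy, Ryz and set V(s)={w : Rxw}. Then □s at x, so □□s at x, so □s at y, so s at z, i.e. Rxz.

□s → □□s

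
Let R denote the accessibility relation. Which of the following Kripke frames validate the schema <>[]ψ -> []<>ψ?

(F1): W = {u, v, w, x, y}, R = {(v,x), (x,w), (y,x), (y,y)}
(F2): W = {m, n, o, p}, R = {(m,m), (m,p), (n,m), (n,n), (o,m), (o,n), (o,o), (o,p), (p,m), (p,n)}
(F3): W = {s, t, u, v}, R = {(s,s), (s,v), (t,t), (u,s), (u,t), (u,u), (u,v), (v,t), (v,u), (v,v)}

(F2)

Frame correspondent (Sahlqvist): forall x forall y forall z (Rxy & Rxz -> exists w (Ryw & Rzw)) — i.e. convergence.
(F1): fails — Rxw and Rxw but w and w have no common successor.
(F2): satisfies the condition.
(F3): fails — Rut and Rus but t and s have no common successor.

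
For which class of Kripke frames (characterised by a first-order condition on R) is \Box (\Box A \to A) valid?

This is the T□ axiom.
Its frame correspondent is shift-reflexivity — \forall x \forall y (Rxy \to Ryy).

Shift-reflexivity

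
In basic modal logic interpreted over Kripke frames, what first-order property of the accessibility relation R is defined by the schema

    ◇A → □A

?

Suppose ◇A→□A is valid. Take Rxy, Rxz and set V(A)={y}. Then ◇A at x, so □A at x, so A at z, i.e. z=y.

partial functionality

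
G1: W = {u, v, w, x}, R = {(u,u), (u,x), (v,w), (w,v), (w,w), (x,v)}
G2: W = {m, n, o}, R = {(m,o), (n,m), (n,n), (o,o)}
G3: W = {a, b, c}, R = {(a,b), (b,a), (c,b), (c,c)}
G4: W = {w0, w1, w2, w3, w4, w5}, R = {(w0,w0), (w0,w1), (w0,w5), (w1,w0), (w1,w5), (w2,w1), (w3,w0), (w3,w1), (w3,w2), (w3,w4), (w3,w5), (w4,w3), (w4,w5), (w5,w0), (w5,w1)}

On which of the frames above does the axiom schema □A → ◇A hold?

G1, G2, G3, G4

Frame correspondent (Sahlqvist): ∀x ∃y Rxy — i.e. seriality.
G1: ✓.
G2: ✓.
G3: ✓.
G4: ✓.
Valid on: G1, G2, G3, G4.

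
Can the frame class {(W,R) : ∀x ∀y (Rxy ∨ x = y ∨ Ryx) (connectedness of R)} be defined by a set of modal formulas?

No — not modally definable

If a class were modally definable it would be closed under disjoint unions (Goldblatt–Thomason).
Take 2 disjoint single-world reflexive frames: each is trivially connected, but their disjoint union has 2 worlds with no edge between distinct components, so it is not connected.
Hence connectedness of R is not modally definable.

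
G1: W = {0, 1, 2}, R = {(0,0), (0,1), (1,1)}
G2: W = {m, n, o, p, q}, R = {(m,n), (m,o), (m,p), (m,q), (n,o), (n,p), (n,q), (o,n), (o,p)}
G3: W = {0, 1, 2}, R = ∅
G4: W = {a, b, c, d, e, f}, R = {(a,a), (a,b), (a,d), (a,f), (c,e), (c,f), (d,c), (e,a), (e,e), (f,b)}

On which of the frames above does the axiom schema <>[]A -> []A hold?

G3

This is the axiom for the Euclidean property; its first-order frame correspondent is forall x forall y forall z (Rxy & Rxz -> Ryz).
G1: fails — R01 and R00 but not R10.
G2: fails — Rmo and Rmo but not Roo.
G3: ✓.
G4: fails — Rab and Rab but not Rbb.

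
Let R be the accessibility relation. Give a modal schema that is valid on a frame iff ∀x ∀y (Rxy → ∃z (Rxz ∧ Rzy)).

This is density; the standard corresponding axiom is C4: □□q → □q.
Suppose □□q→□q is valid. Take Rxy and set V(q)={w : xR²w}. Then □□q at x, so □q at x, so q at y, i.e. ∃z(Rxz∧Rzy).

□□q → □q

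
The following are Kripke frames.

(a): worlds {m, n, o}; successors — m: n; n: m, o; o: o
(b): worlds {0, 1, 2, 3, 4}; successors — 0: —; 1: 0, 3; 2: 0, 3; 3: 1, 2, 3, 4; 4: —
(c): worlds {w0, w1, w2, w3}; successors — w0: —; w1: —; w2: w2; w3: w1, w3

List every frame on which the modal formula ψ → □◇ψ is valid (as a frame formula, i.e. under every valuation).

The schema corresponds to symmetry: ∀x ∀y (Rxy → Ryx).
(a): fails — Rno but not Ron.
(b): fails — R10 but not R01.
(c): fails — Rw3w1 but not Rw1w3.
Valid on no frame.

none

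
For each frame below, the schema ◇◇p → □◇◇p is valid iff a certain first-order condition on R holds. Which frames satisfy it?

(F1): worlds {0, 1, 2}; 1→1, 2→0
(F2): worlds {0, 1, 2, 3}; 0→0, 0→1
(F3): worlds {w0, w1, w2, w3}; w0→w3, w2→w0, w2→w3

(F1)

This is the axiom for a generalized confluence (Geach) condition; its first-order frame correspondent is ∀x ∀y ∀z ((xR²y ∧ xRz) → ∃w (y = w ∧ zR²w)).
(F1): holds.
(F2): fails — 0R²0, 0R1 but no w with 0=w and 1R²w.
(F3): fails — w2R²w3, w2Rw0 but no w with w3=w and w0R²w.
Valid on: (F1).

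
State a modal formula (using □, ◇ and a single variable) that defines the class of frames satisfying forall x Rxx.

□s → s

The condition is reflexivity. The T schema □s → s defines it.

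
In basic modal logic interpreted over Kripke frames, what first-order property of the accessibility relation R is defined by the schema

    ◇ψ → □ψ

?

Suppose ◇ψ→□ψ is valid. Take Rxy, Rxz and set V(ψ)={y}. Then ◇ψ at x, so □ψ at x, so ψ at z, i.e. z=y.
Conversely, on a frame with partial functionality the schema holds at every world under every valuation.
So the correspondent is partial functionality.

Partial functionality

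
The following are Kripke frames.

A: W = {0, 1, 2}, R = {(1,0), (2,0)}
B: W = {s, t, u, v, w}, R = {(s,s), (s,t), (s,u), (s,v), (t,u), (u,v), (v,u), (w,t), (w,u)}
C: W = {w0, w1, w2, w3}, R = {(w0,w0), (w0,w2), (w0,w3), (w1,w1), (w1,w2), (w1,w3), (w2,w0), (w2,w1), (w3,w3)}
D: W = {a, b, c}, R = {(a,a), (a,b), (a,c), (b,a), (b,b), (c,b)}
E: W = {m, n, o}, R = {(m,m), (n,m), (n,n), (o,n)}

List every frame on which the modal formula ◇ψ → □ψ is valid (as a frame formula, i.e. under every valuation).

The schema corresponds to partial functionality: ∀x ∀y ∀z (Rxy ∧ Rxz → y = z).
A: satisfies the condition.
B: fails — s sees both s and t.
C: fails — w0 sees both w0 and w2.
D: fails — a sees both a and b.
E: fails — n sees both m and n.

A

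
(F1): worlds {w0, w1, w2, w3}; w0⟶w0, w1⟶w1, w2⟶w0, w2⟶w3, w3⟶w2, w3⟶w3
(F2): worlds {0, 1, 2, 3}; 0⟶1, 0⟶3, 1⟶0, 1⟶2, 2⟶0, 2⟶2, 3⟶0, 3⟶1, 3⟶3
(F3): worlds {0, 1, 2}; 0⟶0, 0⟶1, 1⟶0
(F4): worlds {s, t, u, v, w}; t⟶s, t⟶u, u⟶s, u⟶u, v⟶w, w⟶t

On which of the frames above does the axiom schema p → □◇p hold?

(F3)

This is the axiom for symmetry; its first-order frame correspondent is ∀x ∀y (Rxy → Ryx).
(F1): fails — Rw2w0 but not Rw0w2.
(F2): fails — R31 but not R13.
(F3): condition met.
(F4): fails — Rwt but not Rtw.
Valid on: (F3).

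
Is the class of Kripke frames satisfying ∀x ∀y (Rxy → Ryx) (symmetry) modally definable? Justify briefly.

The condition is symmetry. A defining modal formula is r → □◇r.
Suppose r→□◇r is valid. Take Rxy and set V(r)={x}. Then r at x, so □◇r at x, so ◇r at y, so some z with Ryz has r; z=x, i.e. Ryx.

Yes, by r → □◇r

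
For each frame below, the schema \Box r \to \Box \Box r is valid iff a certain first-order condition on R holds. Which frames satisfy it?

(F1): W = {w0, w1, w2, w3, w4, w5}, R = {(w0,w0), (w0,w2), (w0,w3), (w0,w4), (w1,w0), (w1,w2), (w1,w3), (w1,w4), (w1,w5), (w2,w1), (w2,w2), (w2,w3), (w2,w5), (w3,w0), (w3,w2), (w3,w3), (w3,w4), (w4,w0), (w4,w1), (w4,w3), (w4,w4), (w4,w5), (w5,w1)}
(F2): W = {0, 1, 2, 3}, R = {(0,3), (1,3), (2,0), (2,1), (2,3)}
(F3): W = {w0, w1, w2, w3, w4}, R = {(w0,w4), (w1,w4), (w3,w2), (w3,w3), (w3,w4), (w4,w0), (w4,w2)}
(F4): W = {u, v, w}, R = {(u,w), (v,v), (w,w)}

Frame correspondent (Sahlqvist): \forall x \forall y \forall z (Rxy \wedge Ryz \to Rxz) — i.e. transitivity.
(F1): fails — Rw5w1 and Rw1w3 but not Rw5w3.
(F2): satisfies the condition.
(F3): fails — Rw0w4 and Rw4w2 but not Rw0w2.
(F4): satisfies the condition.

(F2), (F4)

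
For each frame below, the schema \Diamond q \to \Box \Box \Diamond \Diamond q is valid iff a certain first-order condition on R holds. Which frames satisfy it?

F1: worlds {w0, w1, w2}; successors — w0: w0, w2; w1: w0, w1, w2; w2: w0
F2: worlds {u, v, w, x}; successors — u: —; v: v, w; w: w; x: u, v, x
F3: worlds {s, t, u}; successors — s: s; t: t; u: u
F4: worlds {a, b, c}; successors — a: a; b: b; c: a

F3, F4

The schema corresponds to a generalized confluence (Geach) condition: \forall x \forall y \forall z ((xRy \wedge x R^2 z) \to \exists w (y = w \wedge z R^2 w)).
F1: fails — w1Rw1, w1R²w0 but no w with w1=w and w0R²w.
F2: fails — vRv, vR²w but no t with v=t and wR²t.
F3: satisfies the condition.
F4: satisfies the condition.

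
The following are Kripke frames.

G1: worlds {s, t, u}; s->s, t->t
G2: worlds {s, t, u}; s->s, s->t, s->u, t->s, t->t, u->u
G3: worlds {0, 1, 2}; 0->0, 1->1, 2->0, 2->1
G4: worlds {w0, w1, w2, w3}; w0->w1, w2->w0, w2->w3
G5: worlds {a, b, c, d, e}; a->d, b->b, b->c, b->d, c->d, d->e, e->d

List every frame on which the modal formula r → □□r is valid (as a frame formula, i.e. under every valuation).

G1

Frame correspondent (Sahlqvist): ∀x ∀z (xR²z → ∃w (x = w ∧ z = w)) — i.e. a generalized confluence (Geach) condition.
G1: satisfies the condition.
G2: fails — sR²t but s ≠ t.
G3: fails — 2R²0 but 2 ≠ 0.
G4: fails — w2R²w1 but w2 ≠ w1.
G5: fails — aR²e but a ≠ e.
Valid on: G1.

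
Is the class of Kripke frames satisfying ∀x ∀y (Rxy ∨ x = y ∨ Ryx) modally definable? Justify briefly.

Any modally definable frame class is closed under disjoint unions.
Take 4 disjoint single-world reflexive frames: each is trivially connected, but their disjoint union has 4 worlds with no edge between distinct components, so it is not connected.
Hence connectedness of R is not modally definable.

No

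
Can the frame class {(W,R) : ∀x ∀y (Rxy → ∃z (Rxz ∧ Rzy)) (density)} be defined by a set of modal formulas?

Definable; □□p → □p defines it

Yes: it is density, defined by the C4 schema □□p → □p.
Suppose □□p→□p is valid. Take Rxy and set V(p)={w : xR²w}. Then □□p at x, so □p at x, so p at y, i.e. ∃z(Rxz∧Rzy).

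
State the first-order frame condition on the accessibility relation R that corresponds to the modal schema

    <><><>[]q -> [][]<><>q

This is a Sahlqvist (Geach-type) schema ◇^3□^1q → □^2◇^2q.
First-order correspondent: forall x forall y forall z ((x R^3 y & x R^2 z) -> exists w (yRw & z R^2 w)).

forall x forall y forall z ((x R^3 y & x R^2 z) -> exists w (yRw & z R^2 w))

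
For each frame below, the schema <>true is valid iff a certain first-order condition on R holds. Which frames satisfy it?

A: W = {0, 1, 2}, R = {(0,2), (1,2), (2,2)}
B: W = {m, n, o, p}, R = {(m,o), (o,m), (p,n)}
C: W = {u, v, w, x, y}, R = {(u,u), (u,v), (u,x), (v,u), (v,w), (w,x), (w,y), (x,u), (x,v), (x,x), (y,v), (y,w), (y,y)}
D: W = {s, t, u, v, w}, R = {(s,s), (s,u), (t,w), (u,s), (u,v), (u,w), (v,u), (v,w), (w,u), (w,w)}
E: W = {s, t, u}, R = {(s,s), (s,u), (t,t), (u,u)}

A, C, D, E

The schema corresponds to seriality: forall x exists y Rxy.
A: holds.
B: fails — world n has no successor.
C: holds.
D: holds.
E: holds.
Valid on: A, C, D, E.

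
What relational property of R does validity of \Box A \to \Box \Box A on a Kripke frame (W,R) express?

Suppose □A→□□A is valid. Take Rxy, Ryz and set V(A)={w : Rxw}. Then □A at x, so □□A at x, so □A at y, so A at z, i.e. Rxz.
The converse is a direct semantic check.
Frame condition: \forall x \forall y \forall z (Rxy \wedge Ryz \to Rxz).

transitivity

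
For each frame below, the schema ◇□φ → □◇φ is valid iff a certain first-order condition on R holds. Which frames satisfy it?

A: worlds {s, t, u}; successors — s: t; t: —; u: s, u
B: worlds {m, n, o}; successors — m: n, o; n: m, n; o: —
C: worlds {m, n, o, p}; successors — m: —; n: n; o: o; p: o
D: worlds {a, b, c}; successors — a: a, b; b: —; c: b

C

Frame correspondent (Sahlqvist): ∀x ∀y ∀z (Rxy ∧ Rxz → ∃w (Ryw ∧ Rzw)) — i.e. convergence.
A: fails — Rst and Rst but t and t have no common successor.
B: fails — Rmo and Rmo but o and o have no common successor.
C: condition met.
D: fails — Raa and Rab but a and b have no common successor.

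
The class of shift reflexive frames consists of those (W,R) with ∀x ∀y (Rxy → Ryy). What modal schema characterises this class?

The condition is shift-reflexivity. The T□ schema □(□r → r) defines it.
Suppose □(□r→r) is valid. Take Rxy and set V(r)={w : Ryw}. Then at y, □r holds; since □(□r→r) at x, □r→r at y, so r at y, i.e. Ryy.

□(□r → r)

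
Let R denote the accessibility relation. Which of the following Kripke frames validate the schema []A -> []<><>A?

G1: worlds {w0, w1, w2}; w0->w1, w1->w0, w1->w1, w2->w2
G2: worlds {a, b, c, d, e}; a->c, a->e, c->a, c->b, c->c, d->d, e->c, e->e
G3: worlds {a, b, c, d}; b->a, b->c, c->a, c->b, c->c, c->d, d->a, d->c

The schema corresponds to a generalized confluence (Geach) condition: forall x forall z (xRz -> exists w (xRw & z R^2 w)).
G1: condition met.
G2: fails — cRb but no w with cRw and bR²w.
G3: fails — bRa but no w with bRw and aR²w.

G1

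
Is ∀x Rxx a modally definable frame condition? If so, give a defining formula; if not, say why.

Yes, by □p → p

Yes: it is reflexivity, defined by the T schema □p → p.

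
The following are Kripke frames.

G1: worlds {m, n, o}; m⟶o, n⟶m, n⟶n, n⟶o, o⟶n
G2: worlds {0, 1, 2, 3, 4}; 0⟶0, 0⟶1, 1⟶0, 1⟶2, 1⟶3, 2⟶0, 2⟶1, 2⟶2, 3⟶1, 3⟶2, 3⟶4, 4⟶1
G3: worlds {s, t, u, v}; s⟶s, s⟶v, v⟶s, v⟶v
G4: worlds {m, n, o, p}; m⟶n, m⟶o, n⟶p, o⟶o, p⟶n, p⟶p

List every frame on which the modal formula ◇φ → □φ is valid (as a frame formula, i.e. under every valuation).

This is the axiom for partial functionality; its first-order frame correspondent is ∀x ∀y ∀z (Rxy ∧ Rxz → y = z).
G1: fails — n sees both m and n.
G2: fails — 0 sees both 0 and 1.
G3: fails — s sees both s and v.
G4: fails — m sees both n and o.

none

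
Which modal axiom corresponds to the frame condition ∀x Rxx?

A defining formula is □s → s (the T axiom).

□s → s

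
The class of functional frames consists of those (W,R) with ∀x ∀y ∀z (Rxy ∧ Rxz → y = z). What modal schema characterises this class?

The condition is partial functionality. The CD schema ◇ψ → □ψ defines it.
Suppose ◇ψ→□ψ is valid. Take Rxy, Rxz and set V(ψ)={y}. Then ◇ψ at x, so □ψ at x, so ψ at z, i.e. z=y.

◇ψ → □ψ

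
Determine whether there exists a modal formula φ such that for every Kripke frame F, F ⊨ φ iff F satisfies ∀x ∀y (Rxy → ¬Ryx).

No

Modal frame validity is preserved under surjective bounded morphisms.
The 3-cycle (worlds w0,w1,w2 with w0→w1→w2→w0) is asymmetric. Mapping every world to a single reflexive point • is a surjective bounded morphism, and the reflexive point is not asymmetric (R•• but asymmetry requires ¬R••).
So no modal formula (or set of formulas) defines exactly the asymmetric frames.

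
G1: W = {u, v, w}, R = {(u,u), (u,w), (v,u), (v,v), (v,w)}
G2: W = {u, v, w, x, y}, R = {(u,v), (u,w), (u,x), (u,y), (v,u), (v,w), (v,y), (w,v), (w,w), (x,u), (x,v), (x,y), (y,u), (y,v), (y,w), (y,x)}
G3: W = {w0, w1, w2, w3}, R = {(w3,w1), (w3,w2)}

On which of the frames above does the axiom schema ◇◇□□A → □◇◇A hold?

The schema corresponds to a generalized confluence (Geach) condition: ∀x ∀y ∀z ((xR²y ∧ xRz) → ∃w (yR²w ∧ zR²w)).
G1: fails — uR²u, uRw but no t with uR²t and wR²t.
G2: condition met.
G3: condition met.

G2, G3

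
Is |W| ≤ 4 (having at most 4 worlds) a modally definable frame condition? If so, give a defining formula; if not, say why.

Modal frame validity is preserved under disjoint unions.
Any modal formula valid on each of 5 disjoint one-world frames is valid on their disjoint union (validity is preserved under disjoint unions). Each one-world frame has |W|=1≤4, but the union has |W|=5.
Hence having at most 4 worlds is not modally definable.

No — not modally definable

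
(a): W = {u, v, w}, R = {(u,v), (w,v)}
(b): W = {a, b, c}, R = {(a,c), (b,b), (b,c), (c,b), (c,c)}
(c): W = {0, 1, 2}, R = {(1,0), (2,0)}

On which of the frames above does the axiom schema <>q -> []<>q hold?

This is the axiom for the Euclidean property; its first-order frame correspondent is forall x forall y forall z (Rxy & Rxz -> Ryz).
(a): fails — Ruv and Ruv but not Rvv.
(b): satisfies the condition.
(c): fails — R10 and R10 but not R00.
Valid on: (b).

(b)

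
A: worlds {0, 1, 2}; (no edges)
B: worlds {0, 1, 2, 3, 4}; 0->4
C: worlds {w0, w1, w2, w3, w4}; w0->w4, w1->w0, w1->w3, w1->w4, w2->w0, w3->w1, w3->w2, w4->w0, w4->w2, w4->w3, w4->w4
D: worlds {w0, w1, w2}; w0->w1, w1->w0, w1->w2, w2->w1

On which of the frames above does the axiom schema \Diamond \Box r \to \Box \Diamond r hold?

This is the axiom for convergence; its first-order frame correspondent is \forall x \forall y \forall z (Rxy \wedge Rxz \to \exists w (Ryw \wedge Rzw)).
A: holds.
B: fails — R04 and R04 but 4 and 4 have no common successor.
C: fails — Rw1w0 and Rw1w3 but w0 and w3 have no common successor.
D: holds.
Valid on: A, D.

A, D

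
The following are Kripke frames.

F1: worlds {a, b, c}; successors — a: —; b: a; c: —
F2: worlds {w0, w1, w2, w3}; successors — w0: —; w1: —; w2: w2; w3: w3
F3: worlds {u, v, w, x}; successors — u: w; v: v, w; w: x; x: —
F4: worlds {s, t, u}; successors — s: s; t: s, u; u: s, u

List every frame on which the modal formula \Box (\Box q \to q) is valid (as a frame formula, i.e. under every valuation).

F2, F4

This is the axiom for shift-reflexivity; its first-order frame correspondent is \forall x \forall y (Rxy \to Ryy).
F1: fails — Rba but not Raa.
F2: condition met.
F3: fails — Ruw but not Rww.
F4: condition met.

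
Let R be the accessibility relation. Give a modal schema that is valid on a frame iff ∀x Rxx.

A defining formula is □s → s (the T axiom).
Suppose □s→s is valid. At any x set V(s)={w : Rxw}. Then □s holds at x, so s holds at x, i.e. Rxx.

□s → s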